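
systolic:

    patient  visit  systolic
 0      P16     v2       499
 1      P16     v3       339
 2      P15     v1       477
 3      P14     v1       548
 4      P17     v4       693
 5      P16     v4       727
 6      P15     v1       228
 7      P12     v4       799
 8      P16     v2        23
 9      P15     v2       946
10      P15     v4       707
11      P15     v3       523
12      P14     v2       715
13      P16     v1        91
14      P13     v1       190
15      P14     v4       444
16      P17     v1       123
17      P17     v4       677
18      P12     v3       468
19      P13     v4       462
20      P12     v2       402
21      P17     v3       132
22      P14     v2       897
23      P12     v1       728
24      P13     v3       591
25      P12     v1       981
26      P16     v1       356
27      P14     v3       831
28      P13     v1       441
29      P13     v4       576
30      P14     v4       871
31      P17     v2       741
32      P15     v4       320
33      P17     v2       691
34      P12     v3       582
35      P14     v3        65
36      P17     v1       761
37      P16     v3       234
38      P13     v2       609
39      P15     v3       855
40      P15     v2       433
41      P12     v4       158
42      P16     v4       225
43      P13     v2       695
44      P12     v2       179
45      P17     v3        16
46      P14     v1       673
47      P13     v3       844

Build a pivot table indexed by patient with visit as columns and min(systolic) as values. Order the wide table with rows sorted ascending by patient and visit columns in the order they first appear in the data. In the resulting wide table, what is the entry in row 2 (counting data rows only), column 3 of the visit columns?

190

With rows sorted ascending by patient, row 2 is patient=P13. visit columns in first-appearance order: v2, v3, v1, v4; column 3 is v1.
Long rows with patient=P13, visit=v1: min(190, 441) = 190.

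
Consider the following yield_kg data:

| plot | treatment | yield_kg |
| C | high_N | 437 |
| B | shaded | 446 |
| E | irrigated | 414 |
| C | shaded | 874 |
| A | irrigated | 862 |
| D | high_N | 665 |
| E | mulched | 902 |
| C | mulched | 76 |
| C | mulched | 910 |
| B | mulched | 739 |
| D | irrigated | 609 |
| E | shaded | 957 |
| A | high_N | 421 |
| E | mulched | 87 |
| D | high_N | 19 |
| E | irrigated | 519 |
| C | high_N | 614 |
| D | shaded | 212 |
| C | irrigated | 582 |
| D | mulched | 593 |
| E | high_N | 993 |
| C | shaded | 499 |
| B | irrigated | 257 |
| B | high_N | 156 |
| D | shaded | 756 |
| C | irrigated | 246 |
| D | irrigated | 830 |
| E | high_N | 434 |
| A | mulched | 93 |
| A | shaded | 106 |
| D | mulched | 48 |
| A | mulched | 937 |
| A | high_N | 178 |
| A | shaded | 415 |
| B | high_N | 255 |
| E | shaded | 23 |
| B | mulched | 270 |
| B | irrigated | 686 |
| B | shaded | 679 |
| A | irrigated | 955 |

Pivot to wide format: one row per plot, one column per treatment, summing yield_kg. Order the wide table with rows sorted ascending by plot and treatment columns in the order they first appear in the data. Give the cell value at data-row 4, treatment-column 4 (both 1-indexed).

With rows sorted ascending by plot, row 4 is plot=D. treatment columns in first-appearance order: high_N, shaded, irrigated, mulched; column 4 is mulched.
Long rows with plot=D, treatment=mulched: 593 + 48 = 641.

641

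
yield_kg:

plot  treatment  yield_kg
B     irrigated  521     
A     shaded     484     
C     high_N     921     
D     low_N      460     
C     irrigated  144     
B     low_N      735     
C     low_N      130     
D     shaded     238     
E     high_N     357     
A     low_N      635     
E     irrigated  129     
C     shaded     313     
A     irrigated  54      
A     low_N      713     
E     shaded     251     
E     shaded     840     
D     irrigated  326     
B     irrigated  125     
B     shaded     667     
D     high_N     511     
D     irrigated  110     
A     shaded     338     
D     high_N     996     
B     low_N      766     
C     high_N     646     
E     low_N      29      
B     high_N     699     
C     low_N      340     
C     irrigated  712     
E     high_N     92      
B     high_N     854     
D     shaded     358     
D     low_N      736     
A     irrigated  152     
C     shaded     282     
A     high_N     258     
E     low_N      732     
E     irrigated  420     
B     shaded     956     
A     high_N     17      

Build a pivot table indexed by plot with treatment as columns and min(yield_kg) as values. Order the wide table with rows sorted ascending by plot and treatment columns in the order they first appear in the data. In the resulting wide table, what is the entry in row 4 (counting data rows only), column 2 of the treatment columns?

238

With rows sorted ascending by plot, row 4 is plot=D. treatment columns in first-appearance order: irrigated, shaded, high_N, low_N; column 2 is shaded.
Long rows with plot=D, treatment=shaded: min(238, 358) = 238.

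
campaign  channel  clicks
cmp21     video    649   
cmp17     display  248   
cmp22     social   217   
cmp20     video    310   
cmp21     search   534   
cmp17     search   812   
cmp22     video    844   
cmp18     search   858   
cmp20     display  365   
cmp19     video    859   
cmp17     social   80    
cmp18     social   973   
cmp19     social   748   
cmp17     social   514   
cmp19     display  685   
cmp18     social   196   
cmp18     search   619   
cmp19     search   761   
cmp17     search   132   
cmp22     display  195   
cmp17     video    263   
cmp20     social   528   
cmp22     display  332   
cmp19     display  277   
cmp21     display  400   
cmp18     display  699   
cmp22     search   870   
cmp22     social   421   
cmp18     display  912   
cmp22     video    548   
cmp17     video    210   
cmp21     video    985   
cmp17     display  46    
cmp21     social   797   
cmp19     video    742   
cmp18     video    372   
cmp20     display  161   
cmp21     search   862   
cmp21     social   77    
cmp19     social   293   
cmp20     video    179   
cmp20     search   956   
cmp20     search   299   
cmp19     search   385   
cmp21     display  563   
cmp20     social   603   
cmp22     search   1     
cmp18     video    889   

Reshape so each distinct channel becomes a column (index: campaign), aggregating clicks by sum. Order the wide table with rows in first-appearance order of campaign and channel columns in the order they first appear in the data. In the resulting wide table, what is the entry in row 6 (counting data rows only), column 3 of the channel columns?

With rows in first-appearance order of campaign, row 6 is campaign=cmp19. channel columns in first-appearance order: video, display, social, search; column 3 is social.
Long rows with campaign=cmp19, channel=social: 748 + 293 = 1041.

1041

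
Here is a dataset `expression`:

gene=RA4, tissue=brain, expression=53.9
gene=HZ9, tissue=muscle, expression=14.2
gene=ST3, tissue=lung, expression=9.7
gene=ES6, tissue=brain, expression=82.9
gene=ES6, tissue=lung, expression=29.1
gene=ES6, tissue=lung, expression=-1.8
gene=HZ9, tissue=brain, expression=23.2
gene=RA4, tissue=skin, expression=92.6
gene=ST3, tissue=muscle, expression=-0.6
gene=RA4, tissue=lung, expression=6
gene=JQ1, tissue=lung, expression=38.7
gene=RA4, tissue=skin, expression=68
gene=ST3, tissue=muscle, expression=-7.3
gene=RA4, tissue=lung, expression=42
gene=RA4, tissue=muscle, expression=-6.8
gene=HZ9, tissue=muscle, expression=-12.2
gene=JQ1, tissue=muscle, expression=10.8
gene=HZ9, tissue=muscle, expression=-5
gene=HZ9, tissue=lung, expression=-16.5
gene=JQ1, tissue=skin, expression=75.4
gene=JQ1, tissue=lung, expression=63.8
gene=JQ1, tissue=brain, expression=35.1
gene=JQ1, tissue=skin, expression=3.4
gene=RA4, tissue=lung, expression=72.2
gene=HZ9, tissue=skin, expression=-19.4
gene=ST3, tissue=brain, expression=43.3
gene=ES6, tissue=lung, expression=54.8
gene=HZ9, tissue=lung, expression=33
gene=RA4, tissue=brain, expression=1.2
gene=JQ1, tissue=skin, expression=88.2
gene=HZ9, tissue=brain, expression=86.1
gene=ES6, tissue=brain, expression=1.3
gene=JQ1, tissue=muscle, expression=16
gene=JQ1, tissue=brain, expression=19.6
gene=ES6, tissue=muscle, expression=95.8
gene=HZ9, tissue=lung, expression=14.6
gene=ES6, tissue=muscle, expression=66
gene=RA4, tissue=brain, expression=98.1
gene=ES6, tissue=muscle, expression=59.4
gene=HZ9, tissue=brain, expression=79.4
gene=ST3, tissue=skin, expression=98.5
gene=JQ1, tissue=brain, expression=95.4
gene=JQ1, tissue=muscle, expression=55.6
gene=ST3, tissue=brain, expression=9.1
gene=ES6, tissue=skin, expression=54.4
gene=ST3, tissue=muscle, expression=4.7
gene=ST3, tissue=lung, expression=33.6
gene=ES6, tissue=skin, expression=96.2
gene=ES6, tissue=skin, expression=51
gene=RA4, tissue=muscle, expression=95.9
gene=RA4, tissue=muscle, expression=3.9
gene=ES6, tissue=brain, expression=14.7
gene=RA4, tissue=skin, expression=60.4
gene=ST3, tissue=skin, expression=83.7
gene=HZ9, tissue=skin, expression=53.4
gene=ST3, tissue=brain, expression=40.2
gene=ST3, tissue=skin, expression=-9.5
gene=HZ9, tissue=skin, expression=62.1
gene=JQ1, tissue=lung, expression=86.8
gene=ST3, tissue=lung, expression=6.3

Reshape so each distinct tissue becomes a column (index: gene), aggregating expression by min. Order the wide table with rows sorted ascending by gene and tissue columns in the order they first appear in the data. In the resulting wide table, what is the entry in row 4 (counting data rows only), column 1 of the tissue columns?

1.2

With rows sorted ascending by gene, row 4 is gene=RA4. tissue columns in first-appearance order: brain, muscle, lung, skin; column 1 is brain.
Long rows with gene=RA4, tissue=brain: min(53.9, 1.2, 98.1) = 1.2.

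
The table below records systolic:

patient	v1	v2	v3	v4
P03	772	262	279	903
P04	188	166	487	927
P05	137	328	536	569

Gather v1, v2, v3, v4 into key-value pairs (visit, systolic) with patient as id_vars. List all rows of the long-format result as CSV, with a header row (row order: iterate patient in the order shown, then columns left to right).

patient,visit,systolic
P03,v1,772
P03,v2,262
P03,v3,279
P03,v4,903
P04,v1,188
P04,v2,166
P04,v3,487
P04,v4,927
P05,v1,137
P05,v2,328
P05,v3,536
P05,v4,569

Each (patient, column) pair becomes one row: 3 × 4 = 12 rows.
For example, (P03, v1) → systolic=772.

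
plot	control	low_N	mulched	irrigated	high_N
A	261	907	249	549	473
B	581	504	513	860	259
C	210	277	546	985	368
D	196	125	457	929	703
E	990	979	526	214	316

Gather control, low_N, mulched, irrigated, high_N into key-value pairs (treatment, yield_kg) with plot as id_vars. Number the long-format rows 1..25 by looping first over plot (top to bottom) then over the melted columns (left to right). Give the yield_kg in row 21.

25 rows total (5 × 5). Row 21: index ⌊(21-1)/5⌋ = 4 into plot → E; (21-1) mod 5 = 0 into the melted columns → control.
So row 21 is (E, control, 990); yield_kg = 990.

990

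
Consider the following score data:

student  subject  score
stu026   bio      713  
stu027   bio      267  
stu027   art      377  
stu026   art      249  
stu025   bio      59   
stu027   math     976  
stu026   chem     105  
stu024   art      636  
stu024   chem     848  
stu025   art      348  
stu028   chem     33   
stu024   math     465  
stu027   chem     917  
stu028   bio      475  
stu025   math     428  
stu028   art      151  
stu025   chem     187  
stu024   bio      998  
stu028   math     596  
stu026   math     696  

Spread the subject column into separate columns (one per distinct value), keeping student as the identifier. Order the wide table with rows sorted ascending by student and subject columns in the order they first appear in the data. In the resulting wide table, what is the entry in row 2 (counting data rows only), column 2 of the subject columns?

With rows sorted ascending by student, row 2 is student=stu025. subject columns in first-appearance order: bio, art, math, chem; column 2 is art.
Long rows with student=stu025, subject=art: score = 348.

348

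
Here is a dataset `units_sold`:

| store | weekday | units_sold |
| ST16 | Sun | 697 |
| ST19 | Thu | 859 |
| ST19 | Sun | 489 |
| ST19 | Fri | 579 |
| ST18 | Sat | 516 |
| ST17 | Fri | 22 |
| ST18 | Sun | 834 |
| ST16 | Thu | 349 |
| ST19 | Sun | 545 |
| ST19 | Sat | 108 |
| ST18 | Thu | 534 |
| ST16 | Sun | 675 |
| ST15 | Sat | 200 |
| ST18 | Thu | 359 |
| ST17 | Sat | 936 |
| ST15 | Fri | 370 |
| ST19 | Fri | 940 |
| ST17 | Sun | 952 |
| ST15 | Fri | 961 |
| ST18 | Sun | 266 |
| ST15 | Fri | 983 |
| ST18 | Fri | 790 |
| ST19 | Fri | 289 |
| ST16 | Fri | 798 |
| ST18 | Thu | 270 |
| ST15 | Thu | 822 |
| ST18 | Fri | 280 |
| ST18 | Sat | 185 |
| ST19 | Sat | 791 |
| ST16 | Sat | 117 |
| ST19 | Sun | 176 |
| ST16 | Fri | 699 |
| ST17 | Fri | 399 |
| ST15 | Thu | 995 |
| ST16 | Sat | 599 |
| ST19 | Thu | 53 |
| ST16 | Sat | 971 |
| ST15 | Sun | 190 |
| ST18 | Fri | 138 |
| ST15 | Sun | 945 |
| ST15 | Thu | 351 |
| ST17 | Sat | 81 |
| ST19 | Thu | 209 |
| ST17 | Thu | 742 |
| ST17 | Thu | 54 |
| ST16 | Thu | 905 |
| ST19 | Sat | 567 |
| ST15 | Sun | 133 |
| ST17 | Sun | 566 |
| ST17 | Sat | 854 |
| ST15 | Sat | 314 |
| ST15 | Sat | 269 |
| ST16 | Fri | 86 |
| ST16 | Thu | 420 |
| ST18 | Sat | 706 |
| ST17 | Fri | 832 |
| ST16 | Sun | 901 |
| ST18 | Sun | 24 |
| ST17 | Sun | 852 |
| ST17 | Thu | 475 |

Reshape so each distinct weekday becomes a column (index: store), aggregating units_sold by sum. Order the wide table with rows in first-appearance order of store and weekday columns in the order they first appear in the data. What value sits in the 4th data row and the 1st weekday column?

2370

With rows in first-appearance order of store, row 4 is store=ST17. weekday columns in first-appearance order: Sun, Thu, Fri, Sat; column 1 is Sun.
Long rows with store=ST17, weekday=Sun: 952 + 566 + 852 = 2370.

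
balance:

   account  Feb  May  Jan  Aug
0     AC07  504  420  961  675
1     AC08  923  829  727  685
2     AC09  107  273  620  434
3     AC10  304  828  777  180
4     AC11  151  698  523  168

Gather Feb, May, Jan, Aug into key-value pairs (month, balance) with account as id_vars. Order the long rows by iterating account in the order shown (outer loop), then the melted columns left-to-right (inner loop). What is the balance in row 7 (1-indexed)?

727

20 rows total (5 × 4). Row 7: index ⌊(7-1)/4⌋ = 1 into account → AC08; (7-1) mod 4 = 2 into the melted columns → Jan.
So row 7 is (AC08, Jan, 727); balance = 727.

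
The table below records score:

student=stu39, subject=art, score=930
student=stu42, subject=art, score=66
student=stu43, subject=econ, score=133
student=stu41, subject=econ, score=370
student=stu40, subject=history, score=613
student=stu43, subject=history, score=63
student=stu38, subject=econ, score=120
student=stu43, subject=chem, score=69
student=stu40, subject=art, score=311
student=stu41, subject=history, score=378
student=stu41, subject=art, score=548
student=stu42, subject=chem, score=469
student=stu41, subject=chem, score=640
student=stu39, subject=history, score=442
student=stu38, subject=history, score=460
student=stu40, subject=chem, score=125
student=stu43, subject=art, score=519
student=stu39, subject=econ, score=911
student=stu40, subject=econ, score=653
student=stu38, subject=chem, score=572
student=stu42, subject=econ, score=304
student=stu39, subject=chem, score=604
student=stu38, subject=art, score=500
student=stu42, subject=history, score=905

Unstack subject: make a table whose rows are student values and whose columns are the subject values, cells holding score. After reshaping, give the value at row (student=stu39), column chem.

Wide layout: rows indexed by student, columns are the 4 distinct subject values (art, econ, history, chem).
Cell (student=stu39, subject=chem) draws from the long row where student=stu39 and subject=chem, which has score=604.

604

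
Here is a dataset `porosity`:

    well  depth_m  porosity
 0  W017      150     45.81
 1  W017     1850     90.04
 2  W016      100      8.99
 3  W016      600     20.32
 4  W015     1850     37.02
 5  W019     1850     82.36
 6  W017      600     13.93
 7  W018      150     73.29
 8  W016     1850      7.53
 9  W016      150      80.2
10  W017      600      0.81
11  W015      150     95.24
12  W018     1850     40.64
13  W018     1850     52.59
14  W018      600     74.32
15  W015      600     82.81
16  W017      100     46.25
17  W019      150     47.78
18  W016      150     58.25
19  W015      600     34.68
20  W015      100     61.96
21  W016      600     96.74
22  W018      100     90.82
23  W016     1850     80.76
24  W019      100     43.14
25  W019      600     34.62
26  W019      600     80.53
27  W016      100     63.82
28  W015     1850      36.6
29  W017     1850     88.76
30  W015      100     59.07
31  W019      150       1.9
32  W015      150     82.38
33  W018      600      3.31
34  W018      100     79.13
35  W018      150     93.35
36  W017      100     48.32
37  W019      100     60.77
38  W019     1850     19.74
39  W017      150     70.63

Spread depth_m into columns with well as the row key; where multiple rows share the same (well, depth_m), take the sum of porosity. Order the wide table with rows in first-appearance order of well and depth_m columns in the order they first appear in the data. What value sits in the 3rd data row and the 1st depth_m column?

177.62

With rows in first-appearance order of well, row 3 is well=W015. depth_m columns in first-appearance order: 150, 1850, 100, 600; column 1 is 150.
Long rows with well=W015, depth_m=150: 95.24 + 82.38 = 177.62.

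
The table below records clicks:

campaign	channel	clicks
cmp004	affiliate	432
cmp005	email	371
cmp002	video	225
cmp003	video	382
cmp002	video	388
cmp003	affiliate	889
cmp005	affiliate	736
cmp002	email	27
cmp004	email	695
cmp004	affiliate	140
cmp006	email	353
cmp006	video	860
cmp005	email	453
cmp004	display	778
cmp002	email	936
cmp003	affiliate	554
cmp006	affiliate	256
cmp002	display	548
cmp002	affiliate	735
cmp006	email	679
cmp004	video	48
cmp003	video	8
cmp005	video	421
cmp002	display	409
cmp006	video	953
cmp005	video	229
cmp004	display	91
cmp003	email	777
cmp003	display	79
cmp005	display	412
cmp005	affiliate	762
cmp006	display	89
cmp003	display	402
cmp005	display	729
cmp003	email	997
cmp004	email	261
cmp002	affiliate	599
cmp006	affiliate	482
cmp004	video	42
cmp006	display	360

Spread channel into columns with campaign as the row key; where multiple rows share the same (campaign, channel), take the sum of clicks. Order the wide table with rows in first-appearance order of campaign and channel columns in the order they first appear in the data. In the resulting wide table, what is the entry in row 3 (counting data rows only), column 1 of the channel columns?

With rows in first-appearance order of campaign, row 3 is campaign=cmp002. channel columns in first-appearance order: affiliate, email, video, display; column 1 is affiliate.
Long rows with campaign=cmp002, channel=affiliate: 735 + 599 = 1334.

1334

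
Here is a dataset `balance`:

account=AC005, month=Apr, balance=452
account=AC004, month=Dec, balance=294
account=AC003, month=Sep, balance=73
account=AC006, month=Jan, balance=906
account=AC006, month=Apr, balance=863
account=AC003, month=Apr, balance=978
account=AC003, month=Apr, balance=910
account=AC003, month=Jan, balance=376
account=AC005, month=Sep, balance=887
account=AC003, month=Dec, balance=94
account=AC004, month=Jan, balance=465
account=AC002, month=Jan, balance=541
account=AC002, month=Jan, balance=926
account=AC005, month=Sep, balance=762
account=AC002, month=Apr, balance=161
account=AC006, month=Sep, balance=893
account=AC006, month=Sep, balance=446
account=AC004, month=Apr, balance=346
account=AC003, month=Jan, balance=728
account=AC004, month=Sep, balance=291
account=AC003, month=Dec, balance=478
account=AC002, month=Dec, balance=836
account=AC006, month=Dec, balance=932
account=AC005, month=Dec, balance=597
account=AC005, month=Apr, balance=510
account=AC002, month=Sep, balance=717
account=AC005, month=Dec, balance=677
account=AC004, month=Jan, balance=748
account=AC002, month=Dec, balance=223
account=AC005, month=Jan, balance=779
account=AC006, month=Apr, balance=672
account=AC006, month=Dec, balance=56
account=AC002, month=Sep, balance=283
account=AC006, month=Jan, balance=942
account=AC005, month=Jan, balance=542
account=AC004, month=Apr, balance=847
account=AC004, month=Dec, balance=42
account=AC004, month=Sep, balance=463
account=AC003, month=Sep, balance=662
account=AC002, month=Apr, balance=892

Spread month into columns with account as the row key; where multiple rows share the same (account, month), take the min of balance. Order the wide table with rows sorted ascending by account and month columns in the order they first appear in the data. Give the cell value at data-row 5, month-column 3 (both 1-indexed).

With rows sorted ascending by account, row 5 is account=AC006. month columns in first-appearance order: Apr, Dec, Sep, Jan; column 3 is Sep.
Long rows with account=AC006, month=Sep: min(893, 446) = 446.

446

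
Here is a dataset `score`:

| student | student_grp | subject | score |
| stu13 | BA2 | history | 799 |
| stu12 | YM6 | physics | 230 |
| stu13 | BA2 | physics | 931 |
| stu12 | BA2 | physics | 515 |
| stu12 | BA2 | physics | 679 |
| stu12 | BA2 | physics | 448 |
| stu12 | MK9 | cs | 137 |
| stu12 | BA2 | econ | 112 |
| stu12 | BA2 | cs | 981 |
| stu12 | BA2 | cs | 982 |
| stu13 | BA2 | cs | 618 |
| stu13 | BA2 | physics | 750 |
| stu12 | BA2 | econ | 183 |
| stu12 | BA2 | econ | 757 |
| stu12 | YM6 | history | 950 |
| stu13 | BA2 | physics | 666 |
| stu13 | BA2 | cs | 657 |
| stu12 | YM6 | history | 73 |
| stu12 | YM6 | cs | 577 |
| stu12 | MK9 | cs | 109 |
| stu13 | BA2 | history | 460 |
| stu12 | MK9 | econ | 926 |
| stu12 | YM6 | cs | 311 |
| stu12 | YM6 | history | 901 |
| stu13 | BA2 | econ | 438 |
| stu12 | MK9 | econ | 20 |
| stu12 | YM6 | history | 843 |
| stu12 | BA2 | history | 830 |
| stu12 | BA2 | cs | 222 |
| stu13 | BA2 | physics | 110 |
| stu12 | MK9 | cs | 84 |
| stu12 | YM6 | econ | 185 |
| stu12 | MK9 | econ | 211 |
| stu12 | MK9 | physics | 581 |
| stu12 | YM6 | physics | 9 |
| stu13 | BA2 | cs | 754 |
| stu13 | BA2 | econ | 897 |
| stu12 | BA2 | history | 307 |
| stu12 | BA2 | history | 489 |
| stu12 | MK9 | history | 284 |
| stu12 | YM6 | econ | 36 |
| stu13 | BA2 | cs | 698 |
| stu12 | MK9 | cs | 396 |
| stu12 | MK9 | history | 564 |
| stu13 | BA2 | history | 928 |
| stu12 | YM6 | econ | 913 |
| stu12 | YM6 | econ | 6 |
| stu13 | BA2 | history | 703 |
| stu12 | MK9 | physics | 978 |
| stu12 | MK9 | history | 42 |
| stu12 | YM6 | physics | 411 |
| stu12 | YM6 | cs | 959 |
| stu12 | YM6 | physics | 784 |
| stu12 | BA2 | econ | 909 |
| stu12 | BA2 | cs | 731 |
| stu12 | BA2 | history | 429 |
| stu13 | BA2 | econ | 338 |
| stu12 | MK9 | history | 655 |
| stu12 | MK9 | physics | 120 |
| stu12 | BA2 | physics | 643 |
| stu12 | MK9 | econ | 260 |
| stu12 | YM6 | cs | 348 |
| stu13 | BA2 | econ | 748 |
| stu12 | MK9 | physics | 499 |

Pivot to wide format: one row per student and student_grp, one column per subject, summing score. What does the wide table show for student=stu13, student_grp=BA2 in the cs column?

Rows with student=stu13, student_grp=BA2 and subject=cs: score values are 618, 657, 754, 698.
618 + 657 + 754 + 698 = 2727.

2727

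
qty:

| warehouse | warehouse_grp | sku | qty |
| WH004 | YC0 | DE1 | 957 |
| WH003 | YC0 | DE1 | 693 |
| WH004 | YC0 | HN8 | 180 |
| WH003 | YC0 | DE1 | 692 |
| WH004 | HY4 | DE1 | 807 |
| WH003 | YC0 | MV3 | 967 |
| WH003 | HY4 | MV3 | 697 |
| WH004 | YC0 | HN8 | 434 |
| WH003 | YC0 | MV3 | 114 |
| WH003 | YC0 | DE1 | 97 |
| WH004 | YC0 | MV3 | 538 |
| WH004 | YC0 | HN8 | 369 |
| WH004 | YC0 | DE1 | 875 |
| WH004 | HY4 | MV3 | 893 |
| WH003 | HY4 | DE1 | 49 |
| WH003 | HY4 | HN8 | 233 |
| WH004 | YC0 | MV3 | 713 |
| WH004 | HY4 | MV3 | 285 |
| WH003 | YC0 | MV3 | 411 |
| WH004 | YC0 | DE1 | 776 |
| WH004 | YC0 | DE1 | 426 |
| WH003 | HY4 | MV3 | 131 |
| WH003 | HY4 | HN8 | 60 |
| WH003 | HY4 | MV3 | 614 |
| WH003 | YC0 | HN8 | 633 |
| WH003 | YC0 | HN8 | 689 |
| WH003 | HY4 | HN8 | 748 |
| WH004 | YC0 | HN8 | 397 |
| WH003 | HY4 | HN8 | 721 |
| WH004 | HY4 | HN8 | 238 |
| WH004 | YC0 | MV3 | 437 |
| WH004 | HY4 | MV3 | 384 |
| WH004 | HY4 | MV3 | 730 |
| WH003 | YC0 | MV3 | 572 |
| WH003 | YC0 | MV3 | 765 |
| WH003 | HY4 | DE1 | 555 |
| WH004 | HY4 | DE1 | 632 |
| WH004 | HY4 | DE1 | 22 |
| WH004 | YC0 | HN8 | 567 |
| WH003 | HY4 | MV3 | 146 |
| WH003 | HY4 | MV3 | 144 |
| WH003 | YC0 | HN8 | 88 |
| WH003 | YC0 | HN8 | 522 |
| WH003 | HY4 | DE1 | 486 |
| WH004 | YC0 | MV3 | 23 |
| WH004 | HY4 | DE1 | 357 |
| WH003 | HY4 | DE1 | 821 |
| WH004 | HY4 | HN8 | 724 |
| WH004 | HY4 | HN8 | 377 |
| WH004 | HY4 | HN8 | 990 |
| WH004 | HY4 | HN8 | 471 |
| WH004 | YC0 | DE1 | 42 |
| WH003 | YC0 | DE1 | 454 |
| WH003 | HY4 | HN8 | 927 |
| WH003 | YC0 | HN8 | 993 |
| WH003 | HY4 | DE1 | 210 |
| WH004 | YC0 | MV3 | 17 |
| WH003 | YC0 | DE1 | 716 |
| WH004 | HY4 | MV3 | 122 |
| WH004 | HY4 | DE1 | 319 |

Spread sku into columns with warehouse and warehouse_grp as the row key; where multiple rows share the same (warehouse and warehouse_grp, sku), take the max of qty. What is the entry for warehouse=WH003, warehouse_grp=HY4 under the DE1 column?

821

Rows with warehouse=WH003, warehouse_grp=HY4 and sku=DE1: qty values are 49, 555, 486, 821, 210.
max(49, 555, 486, 821, 210) = 821.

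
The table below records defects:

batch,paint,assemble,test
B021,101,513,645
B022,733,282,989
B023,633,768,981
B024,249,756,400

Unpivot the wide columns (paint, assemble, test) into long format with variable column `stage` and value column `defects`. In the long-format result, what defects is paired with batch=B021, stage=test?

Unpivoting turns each (batch, wide-column) pair into one long row.
The wide cell at row B021, column test holds 645, so the long row (B021, test) has defects=645.

645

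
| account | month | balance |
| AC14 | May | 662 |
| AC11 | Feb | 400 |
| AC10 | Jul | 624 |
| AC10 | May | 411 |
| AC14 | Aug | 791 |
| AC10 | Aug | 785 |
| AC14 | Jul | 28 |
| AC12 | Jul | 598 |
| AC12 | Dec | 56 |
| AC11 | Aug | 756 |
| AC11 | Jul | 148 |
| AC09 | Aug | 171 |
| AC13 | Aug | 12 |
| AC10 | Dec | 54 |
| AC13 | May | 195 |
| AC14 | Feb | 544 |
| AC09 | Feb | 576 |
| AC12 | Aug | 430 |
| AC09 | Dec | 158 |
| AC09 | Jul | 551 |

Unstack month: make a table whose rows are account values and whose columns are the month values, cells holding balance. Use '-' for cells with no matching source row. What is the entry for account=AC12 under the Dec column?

The long row with account=AC12, month=Dec has balance=56.

56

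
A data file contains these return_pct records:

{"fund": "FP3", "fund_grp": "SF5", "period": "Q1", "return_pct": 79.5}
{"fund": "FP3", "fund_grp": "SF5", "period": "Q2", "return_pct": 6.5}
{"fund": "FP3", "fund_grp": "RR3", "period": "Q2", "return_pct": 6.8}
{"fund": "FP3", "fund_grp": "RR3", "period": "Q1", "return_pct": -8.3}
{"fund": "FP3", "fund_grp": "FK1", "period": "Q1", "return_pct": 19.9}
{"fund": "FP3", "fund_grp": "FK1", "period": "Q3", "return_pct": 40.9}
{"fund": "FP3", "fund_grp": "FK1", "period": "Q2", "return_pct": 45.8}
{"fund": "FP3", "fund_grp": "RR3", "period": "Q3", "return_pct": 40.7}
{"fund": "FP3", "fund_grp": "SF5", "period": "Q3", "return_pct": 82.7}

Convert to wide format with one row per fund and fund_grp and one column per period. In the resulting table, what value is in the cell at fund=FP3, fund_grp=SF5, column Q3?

82.7

Wide layout: rows indexed by fund and fund_grp, columns are the 3 distinct period values (Q1, Q2, Q3).
Cell (fund=FP3, fund_grp=SF5, period=Q3) draws from the long row where fund=FP3, fund_grp=SF5 and period=Q3, which has return_pct=82.7.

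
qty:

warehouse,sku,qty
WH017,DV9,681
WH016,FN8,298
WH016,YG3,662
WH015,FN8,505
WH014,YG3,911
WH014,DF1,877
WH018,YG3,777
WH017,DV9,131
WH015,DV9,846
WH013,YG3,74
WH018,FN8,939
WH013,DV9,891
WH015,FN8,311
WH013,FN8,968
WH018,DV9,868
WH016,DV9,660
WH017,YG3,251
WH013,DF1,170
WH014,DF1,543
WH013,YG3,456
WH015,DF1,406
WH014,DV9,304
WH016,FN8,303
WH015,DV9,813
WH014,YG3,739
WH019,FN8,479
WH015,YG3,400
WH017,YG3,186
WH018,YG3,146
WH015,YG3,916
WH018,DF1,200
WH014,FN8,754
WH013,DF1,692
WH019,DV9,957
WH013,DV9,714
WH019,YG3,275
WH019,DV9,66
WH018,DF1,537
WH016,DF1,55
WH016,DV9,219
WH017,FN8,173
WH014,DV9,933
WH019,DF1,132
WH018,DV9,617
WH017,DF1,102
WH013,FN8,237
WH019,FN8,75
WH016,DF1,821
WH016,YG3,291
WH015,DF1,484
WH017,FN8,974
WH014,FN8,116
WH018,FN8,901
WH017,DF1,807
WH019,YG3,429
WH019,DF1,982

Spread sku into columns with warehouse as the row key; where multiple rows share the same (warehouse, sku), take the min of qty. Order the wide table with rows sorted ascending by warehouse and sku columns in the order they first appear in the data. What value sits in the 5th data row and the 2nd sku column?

173

With rows sorted ascending by warehouse, row 5 is warehouse=WH017. sku columns in first-appearance order: DV9, FN8, YG3, DF1; column 2 is FN8.
Long rows with warehouse=WH017, sku=FN8: min(173, 974) = 173.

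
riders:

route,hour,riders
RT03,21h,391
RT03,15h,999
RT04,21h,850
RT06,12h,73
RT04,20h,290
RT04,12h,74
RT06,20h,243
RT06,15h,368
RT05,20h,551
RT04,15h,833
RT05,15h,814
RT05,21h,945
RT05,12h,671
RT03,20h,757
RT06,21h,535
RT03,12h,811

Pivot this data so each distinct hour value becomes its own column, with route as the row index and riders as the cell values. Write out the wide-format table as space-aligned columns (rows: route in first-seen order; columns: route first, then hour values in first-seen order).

Columns: route plus the 4 distinct hour values (21h, 15h, 12h, 20h).
For example, row RT03 column 21h takes riders=391 from the long row (RT03, 21h).

route  21h  15h  12h  20h
RT03   391  999  811  757
RT04   850  833  74   290
RT06   535  368  73   243
RT05   945  814  671  551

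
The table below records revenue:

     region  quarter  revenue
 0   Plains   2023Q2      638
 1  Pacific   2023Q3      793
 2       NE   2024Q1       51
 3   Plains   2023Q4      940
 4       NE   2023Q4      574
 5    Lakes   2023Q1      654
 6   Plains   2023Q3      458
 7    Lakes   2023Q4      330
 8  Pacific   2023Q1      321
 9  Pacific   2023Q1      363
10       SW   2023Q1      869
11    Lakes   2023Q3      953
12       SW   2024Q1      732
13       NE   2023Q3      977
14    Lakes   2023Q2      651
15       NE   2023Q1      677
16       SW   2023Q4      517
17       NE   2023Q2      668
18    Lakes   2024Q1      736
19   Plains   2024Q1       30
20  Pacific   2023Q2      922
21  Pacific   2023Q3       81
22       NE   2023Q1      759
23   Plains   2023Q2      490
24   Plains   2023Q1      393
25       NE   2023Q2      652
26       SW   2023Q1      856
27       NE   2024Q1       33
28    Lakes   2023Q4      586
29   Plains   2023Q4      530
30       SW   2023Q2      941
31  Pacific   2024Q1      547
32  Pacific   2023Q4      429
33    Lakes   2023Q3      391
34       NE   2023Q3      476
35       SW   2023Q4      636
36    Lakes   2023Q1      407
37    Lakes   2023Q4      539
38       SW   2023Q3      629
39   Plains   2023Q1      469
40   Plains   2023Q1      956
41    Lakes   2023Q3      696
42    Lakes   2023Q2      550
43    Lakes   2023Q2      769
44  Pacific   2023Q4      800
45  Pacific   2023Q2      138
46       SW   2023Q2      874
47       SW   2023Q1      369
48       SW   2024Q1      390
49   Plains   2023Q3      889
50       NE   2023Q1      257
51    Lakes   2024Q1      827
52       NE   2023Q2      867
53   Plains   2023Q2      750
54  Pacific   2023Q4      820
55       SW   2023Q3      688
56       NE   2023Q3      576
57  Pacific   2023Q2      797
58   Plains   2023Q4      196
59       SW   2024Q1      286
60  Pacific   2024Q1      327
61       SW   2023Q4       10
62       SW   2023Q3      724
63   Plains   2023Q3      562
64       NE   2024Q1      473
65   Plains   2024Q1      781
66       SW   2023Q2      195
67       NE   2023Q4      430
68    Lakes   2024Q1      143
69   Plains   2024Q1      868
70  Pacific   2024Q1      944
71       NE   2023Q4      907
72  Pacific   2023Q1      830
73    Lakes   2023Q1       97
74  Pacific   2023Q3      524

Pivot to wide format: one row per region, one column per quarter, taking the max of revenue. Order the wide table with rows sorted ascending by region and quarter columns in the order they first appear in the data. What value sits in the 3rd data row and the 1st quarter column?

With rows sorted ascending by region, row 3 is region=Pacific. quarter columns in first-appearance order: 2023Q2, 2023Q3, 2024Q1, 2023Q4, 2023Q1; column 1 is 2023Q2.
Long rows with region=Pacific, quarter=2023Q2: max(922, 138, 797) = 922.

922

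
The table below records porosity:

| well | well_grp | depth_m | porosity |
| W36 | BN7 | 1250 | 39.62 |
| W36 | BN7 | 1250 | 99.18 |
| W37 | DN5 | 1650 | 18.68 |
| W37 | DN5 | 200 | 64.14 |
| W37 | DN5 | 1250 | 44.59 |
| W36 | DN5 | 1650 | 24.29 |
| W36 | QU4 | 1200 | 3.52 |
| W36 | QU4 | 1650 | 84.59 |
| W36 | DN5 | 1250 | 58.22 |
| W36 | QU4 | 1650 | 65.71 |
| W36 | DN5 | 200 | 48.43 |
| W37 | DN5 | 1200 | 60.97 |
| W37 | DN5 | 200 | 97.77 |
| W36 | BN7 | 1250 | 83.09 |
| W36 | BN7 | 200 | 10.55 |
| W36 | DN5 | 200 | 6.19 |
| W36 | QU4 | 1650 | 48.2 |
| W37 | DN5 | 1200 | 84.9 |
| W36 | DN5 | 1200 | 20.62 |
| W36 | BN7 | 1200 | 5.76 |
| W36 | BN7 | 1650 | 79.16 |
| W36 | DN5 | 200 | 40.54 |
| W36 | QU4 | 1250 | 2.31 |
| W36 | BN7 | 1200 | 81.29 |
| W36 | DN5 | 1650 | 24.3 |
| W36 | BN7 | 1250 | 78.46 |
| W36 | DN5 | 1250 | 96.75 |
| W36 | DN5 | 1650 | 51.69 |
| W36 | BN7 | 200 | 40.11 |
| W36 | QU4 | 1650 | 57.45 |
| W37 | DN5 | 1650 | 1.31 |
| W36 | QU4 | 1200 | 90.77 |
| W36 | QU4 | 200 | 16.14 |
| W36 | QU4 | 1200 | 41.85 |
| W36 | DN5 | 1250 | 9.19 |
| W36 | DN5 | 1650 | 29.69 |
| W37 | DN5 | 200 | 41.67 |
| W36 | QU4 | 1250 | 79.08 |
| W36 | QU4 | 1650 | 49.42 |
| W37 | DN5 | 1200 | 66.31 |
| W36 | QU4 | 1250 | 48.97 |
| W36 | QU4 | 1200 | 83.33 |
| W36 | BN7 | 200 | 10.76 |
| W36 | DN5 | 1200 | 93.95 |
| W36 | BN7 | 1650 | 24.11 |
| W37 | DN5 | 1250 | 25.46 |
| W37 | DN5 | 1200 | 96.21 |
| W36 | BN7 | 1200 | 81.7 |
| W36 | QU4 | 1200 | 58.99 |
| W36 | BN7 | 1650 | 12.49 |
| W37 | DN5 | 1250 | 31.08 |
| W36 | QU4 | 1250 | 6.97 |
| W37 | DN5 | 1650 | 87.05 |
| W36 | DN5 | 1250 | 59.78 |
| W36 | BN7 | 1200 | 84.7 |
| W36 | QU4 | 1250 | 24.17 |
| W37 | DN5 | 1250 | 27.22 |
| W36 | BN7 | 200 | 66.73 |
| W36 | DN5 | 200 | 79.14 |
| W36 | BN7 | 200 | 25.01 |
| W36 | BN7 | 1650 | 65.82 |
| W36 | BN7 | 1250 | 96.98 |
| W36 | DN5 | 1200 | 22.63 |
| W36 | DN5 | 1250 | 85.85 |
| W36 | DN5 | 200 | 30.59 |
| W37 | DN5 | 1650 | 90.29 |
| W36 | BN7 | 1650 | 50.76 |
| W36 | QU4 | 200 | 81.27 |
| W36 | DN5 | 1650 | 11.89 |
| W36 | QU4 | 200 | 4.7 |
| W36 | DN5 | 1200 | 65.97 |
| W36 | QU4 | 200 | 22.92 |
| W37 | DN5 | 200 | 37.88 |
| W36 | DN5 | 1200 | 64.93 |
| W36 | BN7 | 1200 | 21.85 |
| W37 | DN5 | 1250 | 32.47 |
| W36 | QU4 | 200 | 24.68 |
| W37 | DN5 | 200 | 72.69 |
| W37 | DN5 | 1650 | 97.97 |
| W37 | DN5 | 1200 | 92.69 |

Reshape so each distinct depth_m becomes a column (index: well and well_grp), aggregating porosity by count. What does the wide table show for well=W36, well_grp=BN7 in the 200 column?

Rows with well=W36, well_grp=BN7 and depth_m=200: porosity values are 10.55, 40.11, 10.76, 66.73, 25.01.
5 rows match — count = 5.

5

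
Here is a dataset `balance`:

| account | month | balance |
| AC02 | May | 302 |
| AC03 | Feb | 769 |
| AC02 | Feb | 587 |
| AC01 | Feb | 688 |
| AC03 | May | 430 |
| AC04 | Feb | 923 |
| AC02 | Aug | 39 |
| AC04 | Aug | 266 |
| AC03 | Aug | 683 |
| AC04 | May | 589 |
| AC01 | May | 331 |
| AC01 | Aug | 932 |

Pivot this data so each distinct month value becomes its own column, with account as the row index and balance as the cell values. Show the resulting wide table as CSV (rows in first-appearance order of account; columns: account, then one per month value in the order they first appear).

Columns: account plus the 3 distinct month values (May, Feb, Aug).
For example, row AC02 column May takes balance=302 from the long row (AC02, May).

account,May,Feb,Aug
AC02,302,587,39
AC03,430,769,683
AC01,331,688,932
AC04,589,923,266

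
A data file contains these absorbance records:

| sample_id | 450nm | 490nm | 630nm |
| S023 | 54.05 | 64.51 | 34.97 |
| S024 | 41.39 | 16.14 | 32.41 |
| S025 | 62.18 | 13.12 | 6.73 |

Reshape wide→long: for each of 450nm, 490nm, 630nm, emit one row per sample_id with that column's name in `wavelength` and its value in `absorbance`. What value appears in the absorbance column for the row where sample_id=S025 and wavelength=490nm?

Unpivoting turns each (sample_id, wide-column) pair into one long row.
The wide cell at row S025, column 490nm holds 13.12, so the long row (S025, 490nm) has absorbance=13.12.

13.12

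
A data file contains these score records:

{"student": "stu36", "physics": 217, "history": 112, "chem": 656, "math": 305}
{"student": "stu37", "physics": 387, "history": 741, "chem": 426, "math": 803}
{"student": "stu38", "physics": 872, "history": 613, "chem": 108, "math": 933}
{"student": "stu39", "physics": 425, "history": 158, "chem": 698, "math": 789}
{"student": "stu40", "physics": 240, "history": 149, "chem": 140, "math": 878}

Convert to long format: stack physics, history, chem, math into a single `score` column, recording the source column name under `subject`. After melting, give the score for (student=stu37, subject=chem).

426

Unpivoting turns each (student, wide-column) pair into one long row.
The wide cell at row stu37, column chem holds 426, so the long row (stu37, chem) has score=426.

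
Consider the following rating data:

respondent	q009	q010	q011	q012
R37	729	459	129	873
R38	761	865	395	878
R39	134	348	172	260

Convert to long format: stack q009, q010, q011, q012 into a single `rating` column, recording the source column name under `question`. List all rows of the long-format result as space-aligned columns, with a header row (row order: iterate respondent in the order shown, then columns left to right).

Each (respondent, column) pair becomes one row: 3 × 4 = 12 rows.
For example, (R37, q009) → rating=729.

respondent  question  rating
R37         q009      729   
R37         q010      459   
R37         q011      129   
R37         q012      873   
R38         q009      761   
R38         q010      865   
R38         q011      395   
R38         q012      878   
R39         q009      134   
R39         q010      348   
R39         q011      172   
R39         q012      260   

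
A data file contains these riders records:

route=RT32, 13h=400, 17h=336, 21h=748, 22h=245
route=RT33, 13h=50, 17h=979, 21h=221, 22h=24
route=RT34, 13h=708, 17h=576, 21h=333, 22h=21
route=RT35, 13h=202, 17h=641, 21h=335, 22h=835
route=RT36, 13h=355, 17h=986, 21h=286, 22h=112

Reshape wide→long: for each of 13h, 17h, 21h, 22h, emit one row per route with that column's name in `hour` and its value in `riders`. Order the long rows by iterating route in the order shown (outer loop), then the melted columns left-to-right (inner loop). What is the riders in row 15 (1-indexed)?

20 rows total (5 × 4). Row 15: index ⌊(15-1)/4⌋ = 3 into route → RT35; (15-1) mod 4 = 2 into the melted columns → 21h.
So row 15 is (RT35, 21h, 335); riders = 335.

335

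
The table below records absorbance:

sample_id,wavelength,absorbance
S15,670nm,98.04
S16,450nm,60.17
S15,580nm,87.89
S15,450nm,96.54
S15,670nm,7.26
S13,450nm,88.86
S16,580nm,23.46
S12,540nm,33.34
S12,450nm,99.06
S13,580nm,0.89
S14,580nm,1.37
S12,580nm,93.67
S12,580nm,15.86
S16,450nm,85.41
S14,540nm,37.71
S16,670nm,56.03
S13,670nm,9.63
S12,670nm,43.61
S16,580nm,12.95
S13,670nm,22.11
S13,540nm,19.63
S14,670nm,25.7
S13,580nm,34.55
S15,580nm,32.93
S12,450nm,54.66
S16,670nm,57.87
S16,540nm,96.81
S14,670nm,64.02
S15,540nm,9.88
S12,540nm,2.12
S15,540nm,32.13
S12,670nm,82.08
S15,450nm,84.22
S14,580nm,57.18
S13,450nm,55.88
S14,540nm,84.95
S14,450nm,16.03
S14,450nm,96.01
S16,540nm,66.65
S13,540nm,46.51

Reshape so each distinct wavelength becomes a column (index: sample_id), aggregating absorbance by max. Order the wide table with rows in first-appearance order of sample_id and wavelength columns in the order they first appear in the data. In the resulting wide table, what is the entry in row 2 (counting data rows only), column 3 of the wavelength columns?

With rows in first-appearance order of sample_id, row 2 is sample_id=S16. wavelength columns in first-appearance order: 670nm, 450nm, 580nm, 540nm; column 3 is 580nm.
Long rows with sample_id=S16, wavelength=580nm: max(23.46, 12.95) = 23.46.

23.46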